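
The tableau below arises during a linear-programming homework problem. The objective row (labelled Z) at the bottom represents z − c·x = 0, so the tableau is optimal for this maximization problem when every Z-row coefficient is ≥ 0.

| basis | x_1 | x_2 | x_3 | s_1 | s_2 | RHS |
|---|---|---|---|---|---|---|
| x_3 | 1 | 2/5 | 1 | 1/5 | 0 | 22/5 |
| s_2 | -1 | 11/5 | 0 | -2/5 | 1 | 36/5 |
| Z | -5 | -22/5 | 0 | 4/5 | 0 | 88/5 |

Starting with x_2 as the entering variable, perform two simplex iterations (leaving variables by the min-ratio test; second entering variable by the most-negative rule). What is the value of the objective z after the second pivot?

654/13

Ratio test on column x_2 — row 1: (22/5)/(2/5) = 11; row 2: (36/5)/(11/5) = 36/11. Minimum is 36/11 at row 2 (s_2 leaves); pivot element 11/5.
Pivot on row 2; the Z-row RHS becomes 88/5 − (-22/5)·(36/11) = 32.
Next entering variable (most negative Z-row entry -7): x_1.
Ratio test on column x_1 — row 1: (34/11)/(13/11) = 34/13; row 2: entry -5/11 ≤ 0. Minimum is 34/13 at row 1 (x_3 leaves); pivot element 13/11.
After the second pivot the Z-row RHS is 32 − (-7)·(34/13) = 654/13.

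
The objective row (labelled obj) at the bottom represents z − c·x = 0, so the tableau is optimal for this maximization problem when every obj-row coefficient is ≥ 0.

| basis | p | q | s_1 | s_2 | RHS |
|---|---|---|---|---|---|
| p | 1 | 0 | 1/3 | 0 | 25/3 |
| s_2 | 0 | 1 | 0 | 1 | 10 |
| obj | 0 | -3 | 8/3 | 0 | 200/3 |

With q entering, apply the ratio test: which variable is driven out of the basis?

s_2

Column q entries and ratios — p: 0 ≤ 0, skip; s_2: 10/1 = 10.
Smallest ratio is 10 in the row of s_2, so s_2 leaves.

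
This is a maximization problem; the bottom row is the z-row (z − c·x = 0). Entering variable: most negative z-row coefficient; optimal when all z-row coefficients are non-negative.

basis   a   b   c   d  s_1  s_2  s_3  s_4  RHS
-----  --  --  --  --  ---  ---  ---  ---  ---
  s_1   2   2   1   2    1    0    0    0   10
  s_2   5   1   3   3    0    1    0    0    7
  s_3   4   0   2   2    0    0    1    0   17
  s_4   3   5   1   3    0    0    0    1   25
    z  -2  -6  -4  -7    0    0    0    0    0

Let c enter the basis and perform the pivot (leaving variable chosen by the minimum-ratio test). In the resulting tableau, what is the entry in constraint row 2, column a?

5/3

Ratio test on column c — row 1: 10/1 = 10; row 2: 7/3 = 7/3; row 3: 17/2 = 17/2; row 4: 25/1 = 25. Minimum is 7/3 at row 2 (s_2 leaves); pivot element 3.
Divide row 2 by 3; eliminate column c from the other rows.
In the new row 2, the a entry is the old entry divided by the pivot: 5/3 = 5/3.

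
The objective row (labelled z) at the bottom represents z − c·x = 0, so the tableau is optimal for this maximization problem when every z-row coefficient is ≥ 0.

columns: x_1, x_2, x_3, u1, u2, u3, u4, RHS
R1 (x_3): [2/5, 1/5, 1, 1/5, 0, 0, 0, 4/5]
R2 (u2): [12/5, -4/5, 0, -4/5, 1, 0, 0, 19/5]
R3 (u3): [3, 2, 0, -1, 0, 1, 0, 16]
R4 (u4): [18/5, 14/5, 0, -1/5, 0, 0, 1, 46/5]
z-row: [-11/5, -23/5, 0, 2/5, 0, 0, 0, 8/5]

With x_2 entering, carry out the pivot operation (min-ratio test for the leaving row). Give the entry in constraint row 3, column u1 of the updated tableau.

-6/7

Ratio test on column x_2 — row 1: (4/5)/(1/5) = 4; row 2: entry -4/5 ≤ 0; row 3: 16/2 = 8; row 4: (46/5)/(14/5) = 23/7. Minimum is 23/7 at row 4 (u4 leaves); pivot element 14/5.
Divide row 4 by 14/5; eliminate column x_2 from the other rows.
Row 3 update in column u1: -1 − 2·(-1/14) = -6/7.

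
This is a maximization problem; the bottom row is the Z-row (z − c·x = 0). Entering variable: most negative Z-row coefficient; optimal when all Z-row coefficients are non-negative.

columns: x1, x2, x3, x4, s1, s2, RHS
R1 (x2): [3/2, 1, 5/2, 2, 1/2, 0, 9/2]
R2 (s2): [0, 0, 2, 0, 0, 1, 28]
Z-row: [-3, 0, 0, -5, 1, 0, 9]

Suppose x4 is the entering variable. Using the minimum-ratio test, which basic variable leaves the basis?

x2

Column x4 entries and ratios — x2: (9/2)/2 = 9/4; s2: 0 ≤ 0, skip.
Smallest ratio is 9/4 in the row of x2, so x2 leaves.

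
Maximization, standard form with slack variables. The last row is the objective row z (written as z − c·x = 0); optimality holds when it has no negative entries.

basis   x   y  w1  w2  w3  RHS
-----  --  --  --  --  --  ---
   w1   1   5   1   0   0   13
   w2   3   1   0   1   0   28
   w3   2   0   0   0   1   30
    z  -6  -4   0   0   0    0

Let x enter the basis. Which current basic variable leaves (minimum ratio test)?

w2

Column x entries and ratios — w1: 13/1 = 13; w2: 28/3 = 28/3; w3: 30/2 = 15.
Smallest ratio is 28/3 in the row of w2, so w2 leaves.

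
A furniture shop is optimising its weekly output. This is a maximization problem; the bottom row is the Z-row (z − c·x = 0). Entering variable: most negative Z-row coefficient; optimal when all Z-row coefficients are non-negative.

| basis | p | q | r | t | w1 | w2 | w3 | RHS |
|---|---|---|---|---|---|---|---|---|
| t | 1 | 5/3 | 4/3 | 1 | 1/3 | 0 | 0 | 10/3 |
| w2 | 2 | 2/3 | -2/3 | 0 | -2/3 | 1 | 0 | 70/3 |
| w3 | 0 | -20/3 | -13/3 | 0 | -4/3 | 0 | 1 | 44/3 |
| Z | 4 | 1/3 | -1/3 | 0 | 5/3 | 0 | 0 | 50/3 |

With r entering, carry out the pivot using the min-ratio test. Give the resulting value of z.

Ratio test on column r — row 1: (10/3)/(4/3) = 5/2; row 2: entry -2/3 ≤ 0; row 3: entry -13/3 ≤ 0. Minimum is 5/2 at row 1 (t leaves); pivot element 4/3.
Pivot on row 1; the Z-row RHS becomes 50/3 − (-1/3)·(5/2) = 35/2.

35/2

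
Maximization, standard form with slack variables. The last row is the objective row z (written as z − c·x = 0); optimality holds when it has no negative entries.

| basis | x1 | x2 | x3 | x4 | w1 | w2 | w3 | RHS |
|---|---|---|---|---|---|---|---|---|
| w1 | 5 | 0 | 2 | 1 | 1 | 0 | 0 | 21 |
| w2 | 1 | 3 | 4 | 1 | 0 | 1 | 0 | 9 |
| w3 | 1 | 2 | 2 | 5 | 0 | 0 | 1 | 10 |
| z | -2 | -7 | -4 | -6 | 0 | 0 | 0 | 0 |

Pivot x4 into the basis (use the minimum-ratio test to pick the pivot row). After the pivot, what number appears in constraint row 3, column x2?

2/5

Ratio test on column x4 — row 1: 21/1 = 21; row 2: 9/1 = 9; row 3: 10/5 = 2. Minimum is 2 at row 3 (w3 leaves); pivot element 5.
Divide row 3 by 5; eliminate column x4 from the other rows.
In the new row 3, the x2 entry is the old entry divided by the pivot: 2/5 = 2/5.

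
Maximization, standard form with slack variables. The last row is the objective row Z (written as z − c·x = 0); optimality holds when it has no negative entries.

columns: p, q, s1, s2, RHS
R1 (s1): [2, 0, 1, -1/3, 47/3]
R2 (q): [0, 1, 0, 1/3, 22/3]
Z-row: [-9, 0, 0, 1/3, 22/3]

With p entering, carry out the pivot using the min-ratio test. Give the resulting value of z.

467/6

Ratio test on column p — row 1: (47/3)/2 = 47/6; row 2: entry 0 ≤ 0. Minimum is 47/6 at row 1 (s1 leaves); pivot element 2.
Pivot on row 1; the Z-row RHS becomes 22/3 − (-9)·(47/6) = 467/6.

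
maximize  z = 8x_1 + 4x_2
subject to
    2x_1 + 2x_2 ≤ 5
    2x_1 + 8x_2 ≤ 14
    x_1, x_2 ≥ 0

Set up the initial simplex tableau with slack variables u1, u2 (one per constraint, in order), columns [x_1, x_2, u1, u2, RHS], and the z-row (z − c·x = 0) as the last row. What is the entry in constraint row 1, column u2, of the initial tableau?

Slack u2 belongs to constraint 2; its column is the unit vector e_2, so the entry in row 1 is 0.

0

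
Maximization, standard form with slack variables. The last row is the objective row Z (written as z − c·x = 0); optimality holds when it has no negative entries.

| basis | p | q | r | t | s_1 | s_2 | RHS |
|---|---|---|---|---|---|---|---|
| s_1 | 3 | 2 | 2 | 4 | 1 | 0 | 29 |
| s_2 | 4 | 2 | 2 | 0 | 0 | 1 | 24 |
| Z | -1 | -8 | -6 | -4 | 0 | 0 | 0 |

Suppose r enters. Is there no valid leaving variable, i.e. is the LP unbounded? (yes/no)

Column r has positive entries in row(s) 1, 2, so the ratio test bounds it — not unbounded.

no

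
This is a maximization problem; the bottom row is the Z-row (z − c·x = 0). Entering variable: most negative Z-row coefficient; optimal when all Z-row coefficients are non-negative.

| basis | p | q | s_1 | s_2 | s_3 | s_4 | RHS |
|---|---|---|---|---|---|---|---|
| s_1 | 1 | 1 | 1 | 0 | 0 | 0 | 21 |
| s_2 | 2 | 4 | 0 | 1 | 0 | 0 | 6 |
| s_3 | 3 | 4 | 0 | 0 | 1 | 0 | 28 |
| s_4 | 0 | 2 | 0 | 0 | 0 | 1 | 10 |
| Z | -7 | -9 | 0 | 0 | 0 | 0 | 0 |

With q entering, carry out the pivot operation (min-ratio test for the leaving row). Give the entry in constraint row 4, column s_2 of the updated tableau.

-1/2

Ratio test on column q — row 1: 21/1 = 21; row 2: 6/4 = 3/2; row 3: 28/4 = 7; row 4: 10/2 = 5. Minimum is 3/2 at row 2 (s_2 leaves); pivot element 4.
Divide row 2 by 4; eliminate column q from the other rows.
Row 4 update in column s_2: 0 − 2·(1/4) = -1/2.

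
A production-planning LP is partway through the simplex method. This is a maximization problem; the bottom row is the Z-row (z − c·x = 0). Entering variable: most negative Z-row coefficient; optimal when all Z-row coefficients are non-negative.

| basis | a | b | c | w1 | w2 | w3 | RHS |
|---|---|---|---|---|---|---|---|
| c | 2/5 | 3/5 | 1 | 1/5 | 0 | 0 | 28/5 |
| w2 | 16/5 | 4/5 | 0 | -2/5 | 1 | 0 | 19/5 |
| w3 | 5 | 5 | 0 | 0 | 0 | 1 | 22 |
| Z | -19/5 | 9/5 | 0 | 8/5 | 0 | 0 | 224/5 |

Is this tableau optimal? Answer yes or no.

no

The Z-row has a negative entry -19/5 in column a, so it is not optimal.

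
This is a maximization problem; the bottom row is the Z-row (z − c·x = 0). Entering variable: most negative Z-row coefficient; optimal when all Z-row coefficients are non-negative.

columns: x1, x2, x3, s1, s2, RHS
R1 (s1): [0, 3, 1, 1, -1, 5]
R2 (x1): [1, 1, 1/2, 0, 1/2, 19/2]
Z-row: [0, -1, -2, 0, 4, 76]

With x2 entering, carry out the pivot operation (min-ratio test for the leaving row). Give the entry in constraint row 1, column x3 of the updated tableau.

Ratio test on column x2 — row 1: 5/3 = 5/3; row 2: (19/2)/1 = 19/2. Minimum is 5/3 at row 1 (s1 leaves); pivot element 3.
Divide row 1 by 3; eliminate column x2 from the other rows.
In the new row 1, the x3 entry is the old entry divided by the pivot: 1/3 = 1/3.

1/3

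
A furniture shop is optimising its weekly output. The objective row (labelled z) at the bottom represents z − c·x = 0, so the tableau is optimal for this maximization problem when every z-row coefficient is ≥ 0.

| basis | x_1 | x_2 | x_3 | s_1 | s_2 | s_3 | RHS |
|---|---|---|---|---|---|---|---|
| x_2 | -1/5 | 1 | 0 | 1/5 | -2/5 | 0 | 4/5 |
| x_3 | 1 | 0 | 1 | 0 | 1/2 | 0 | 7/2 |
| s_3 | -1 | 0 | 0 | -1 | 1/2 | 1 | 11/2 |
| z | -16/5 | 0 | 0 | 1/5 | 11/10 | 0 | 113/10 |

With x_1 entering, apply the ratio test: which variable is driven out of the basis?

x_3

Column x_1 entries and ratios — x_2: -1/5 ≤ 0, skip; x_3: (7/2)/1 = 7/2; s_3: -1 ≤ 0, skip.
Smallest ratio is 7/2 in the row of x_3, so x_3 leaves.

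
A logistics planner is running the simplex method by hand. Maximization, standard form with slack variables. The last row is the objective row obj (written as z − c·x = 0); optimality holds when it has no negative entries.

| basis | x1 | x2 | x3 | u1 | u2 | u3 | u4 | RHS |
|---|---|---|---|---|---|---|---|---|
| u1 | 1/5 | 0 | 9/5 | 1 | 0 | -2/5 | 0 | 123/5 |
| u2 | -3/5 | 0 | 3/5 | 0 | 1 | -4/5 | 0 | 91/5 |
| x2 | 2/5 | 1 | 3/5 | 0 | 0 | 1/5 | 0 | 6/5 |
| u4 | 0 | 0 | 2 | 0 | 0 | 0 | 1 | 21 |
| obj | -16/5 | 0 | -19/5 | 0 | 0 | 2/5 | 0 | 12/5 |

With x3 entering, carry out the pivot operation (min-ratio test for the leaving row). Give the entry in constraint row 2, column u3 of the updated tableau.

-1

Ratio test on column x3 — row 1: (123/5)/(9/5) = 41/3; row 2: (91/5)/(3/5) = 91/3; row 3: (6/5)/(3/5) = 2; row 4: 21/2 = 21/2. Minimum is 2 at row 3 (x2 leaves); pivot element 3/5.
Divide row 3 by 3/5; eliminate column x3 from the other rows.
Row 2 update in column u3: -4/5 − (3/5)·(1/3) = -1.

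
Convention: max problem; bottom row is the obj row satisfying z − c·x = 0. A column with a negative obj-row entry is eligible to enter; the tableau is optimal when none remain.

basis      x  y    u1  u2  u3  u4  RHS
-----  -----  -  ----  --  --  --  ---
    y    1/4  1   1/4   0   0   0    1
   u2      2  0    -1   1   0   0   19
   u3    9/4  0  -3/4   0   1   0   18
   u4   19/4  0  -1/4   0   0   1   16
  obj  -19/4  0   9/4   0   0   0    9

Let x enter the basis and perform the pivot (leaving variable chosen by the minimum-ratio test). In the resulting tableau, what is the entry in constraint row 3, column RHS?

Ratio test on column x — row 1: 1/(1/4) = 4; row 2: 19/2 = 19/2; row 3: 18/(9/4) = 8; row 4: 16/(19/4) = 64/19. Minimum is 64/19 at row 4 (u4 leaves); pivot element 19/4.
Divide row 4 by 19/4; eliminate column x from the other rows.
Row 3 update in column RHS: 18 − (9/4)·(64/19) = 198/19.

198/19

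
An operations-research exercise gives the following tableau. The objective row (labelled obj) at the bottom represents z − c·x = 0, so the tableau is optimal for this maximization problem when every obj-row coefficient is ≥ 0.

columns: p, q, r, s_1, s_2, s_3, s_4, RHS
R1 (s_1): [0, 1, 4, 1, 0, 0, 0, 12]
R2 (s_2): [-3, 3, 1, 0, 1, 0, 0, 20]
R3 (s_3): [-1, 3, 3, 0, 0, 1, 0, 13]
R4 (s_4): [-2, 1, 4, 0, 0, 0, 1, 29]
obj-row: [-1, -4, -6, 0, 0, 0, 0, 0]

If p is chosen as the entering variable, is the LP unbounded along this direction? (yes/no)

yes

Every constraint-row entry in column p is ≤ 0, so increasing p is unbounded.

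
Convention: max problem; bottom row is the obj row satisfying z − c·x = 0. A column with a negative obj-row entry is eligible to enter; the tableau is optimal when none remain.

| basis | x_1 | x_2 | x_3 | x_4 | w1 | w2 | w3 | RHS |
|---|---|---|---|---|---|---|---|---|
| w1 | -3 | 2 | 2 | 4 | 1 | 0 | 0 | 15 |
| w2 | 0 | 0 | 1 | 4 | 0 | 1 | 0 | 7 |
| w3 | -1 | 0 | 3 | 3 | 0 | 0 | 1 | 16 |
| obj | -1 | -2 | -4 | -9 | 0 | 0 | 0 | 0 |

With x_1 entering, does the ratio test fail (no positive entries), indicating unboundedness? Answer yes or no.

Every constraint-row entry in column x_1 is ≤ 0, so increasing x_1 is unbounded.

yes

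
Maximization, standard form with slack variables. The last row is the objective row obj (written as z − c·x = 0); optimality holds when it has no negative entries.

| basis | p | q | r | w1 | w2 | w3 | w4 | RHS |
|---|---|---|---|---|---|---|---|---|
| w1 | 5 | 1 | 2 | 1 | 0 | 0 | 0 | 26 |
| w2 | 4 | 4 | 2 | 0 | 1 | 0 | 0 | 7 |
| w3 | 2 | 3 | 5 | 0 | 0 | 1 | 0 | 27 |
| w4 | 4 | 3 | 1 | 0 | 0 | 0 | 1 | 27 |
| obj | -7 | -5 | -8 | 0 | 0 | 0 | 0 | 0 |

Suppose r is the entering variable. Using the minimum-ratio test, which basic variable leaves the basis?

Column r entries and ratios — w1: 26/2 = 13; w2: 7/2 = 7/2; w3: 27/5 = 27/5; w4: 27/1 = 27.
Smallest ratio is 7/2 in the row of w2, so w2 leaves.

w2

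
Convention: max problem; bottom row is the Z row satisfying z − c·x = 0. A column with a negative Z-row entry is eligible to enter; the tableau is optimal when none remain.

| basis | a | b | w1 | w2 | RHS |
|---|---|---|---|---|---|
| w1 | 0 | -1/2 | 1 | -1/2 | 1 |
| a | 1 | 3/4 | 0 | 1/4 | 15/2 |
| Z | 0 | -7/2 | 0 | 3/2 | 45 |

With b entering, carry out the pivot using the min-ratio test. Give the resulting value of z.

Ratio test on column b — row 1: entry -1/2 ≤ 0; row 2: (15/2)/(3/4) = 10. Minimum is 10 at row 2 (a leaves); pivot element 3/4.
Pivot on row 2; the Z-row RHS becomes 45 − (-7/2)·10 = 80.

80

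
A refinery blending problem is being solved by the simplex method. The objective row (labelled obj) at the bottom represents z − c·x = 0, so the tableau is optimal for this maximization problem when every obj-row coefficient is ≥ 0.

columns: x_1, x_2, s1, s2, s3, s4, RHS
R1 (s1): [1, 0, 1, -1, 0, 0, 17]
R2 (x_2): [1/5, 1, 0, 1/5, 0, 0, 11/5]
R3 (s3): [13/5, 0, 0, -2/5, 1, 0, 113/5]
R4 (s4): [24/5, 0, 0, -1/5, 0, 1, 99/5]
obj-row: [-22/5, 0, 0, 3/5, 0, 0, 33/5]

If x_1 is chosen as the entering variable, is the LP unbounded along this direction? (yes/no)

no

Column x_1 has positive entries in row(s) 1, 2, 3, 4, so the ratio test bounds it — not unbounded.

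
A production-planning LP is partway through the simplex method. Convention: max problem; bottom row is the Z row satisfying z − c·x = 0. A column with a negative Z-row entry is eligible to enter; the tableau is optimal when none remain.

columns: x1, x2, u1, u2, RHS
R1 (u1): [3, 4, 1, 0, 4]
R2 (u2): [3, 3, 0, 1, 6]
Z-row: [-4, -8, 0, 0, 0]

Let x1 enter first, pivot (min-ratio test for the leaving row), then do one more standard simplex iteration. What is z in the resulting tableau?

Ratio test on column x1 — row 1: 4/3 = 4/3; row 2: 6/3 = 2. Minimum is 4/3 at row 1 (u1 leaves); pivot element 3.
Pivot on row 1; the Z-row RHS becomes 0 − (-4)·(4/3) = 16/3.
Next entering variable (most negative Z-row entry -8/3): x2.
Ratio test on column x2 — row 1: (4/3)/(4/3) = 1; row 2: entry -1 ≤ 0. Minimum is 1 at row 1 (x1 leaves); pivot element 4/3.
After the second pivot the Z-row RHS is 16/3 − (-8/3)·1 = 8.

8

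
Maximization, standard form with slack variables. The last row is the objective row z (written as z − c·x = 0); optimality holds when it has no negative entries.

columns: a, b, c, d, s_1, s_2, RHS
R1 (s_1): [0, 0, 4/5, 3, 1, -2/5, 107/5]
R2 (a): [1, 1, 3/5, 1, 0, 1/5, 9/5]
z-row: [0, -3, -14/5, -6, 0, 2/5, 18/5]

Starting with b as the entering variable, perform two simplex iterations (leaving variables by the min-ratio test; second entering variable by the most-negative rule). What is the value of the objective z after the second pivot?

72/5

Ratio test on column b — row 1: entry 0 ≤ 0; row 2: (9/5)/1 = 9/5. Minimum is 9/5 at row 2 (a leaves); pivot element 1.
Pivot on row 2; the z-row RHS becomes 18/5 − (-3)·(9/5) = 9.
Next entering variable (most negative z-row entry -3): d.
Ratio test on column d — row 1: (107/5)/3 = 107/15; row 2: (9/5)/1 = 9/5. Minimum is 9/5 at row 2 (b leaves); pivot element 1.
After the second pivot the z-row RHS is 9 − (-3)·(9/5) = 72/5.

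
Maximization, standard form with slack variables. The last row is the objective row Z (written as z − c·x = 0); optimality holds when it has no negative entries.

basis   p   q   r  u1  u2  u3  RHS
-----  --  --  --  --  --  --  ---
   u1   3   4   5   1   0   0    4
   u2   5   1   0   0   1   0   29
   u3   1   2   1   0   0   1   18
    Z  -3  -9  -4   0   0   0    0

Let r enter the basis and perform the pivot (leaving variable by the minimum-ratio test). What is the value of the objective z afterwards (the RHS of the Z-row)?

16/5

Ratio test on column r — row 1: 4/5 = 4/5; row 2: entry 0 ≤ 0; row 3: 18/1 = 18. Minimum is 4/5 at row 1 (u1 leaves); pivot element 5.
Pivot on row 1; the Z-row RHS becomes 0 − (-4)·(4/5) = 16/5.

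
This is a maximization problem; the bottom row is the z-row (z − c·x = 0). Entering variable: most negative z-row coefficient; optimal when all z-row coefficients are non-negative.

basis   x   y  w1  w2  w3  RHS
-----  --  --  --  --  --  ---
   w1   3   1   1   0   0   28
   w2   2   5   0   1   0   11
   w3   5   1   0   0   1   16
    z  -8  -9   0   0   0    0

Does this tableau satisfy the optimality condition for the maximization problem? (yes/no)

no

The z-row has a negative entry -9 in column y, so it is not optimal.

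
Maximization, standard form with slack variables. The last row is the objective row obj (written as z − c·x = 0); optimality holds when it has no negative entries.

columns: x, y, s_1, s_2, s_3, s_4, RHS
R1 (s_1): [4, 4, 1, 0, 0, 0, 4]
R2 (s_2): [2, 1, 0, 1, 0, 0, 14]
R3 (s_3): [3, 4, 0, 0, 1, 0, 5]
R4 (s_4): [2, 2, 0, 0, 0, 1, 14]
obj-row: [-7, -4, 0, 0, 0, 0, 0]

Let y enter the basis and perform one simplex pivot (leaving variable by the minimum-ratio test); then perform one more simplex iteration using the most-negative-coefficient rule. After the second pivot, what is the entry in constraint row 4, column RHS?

Ratio test on column y — row 1: 4/4 = 1; row 2: 14/1 = 14; row 3: 5/4 = 5/4; row 4: 14/2 = 7. Minimum is 1 at row 1 (s_1 leaves); pivot element 4.
Divide row 1 by 4; eliminate column y from the other rows.
Second iteration: most negative obj-row entry is -3 in column x, so x enters.
Ratio test on column x — row 1: 1/1 = 1; row 2: 13/1 = 13; row 3: entry -1 ≤ 0; row 4: entry 0 ≤ 0. Minimum is 1 at row 1 (y leaves); pivot element 1.
Divide row 1 by 1; eliminate column x from the other rows.
After both pivots, the entry at constraint row 4, column RHS is 12.

12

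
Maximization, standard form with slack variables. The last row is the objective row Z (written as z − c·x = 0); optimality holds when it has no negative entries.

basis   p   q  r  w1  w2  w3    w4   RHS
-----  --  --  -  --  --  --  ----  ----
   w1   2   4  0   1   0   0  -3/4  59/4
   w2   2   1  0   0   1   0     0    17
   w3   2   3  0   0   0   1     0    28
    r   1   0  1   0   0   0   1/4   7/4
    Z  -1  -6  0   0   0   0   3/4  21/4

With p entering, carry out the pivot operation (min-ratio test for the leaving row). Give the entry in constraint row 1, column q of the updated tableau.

Ratio test on column p — row 1: (59/4)/2 = 59/8; row 2: 17/2 = 17/2; row 3: 28/2 = 14; row 4: (7/4)/1 = 7/4. Minimum is 7/4 at row 4 (r leaves); pivot element 1.
Divide row 4 by 1; eliminate column p from the other rows.
Row 1 update in column q: 4 − 2·0 = 4.

4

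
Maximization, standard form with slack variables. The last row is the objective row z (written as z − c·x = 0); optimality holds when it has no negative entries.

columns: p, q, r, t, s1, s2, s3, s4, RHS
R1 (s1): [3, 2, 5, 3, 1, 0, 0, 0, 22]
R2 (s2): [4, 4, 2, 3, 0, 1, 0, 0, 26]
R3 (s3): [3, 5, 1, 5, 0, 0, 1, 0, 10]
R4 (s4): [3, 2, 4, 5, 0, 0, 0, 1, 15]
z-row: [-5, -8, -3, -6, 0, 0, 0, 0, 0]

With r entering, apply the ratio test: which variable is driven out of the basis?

Column r entries and ratios — s1: 22/5 = 22/5; s2: 26/2 = 13; s3: 10/1 = 10; s4: 15/4 = 15/4.
Smallest ratio is 15/4 in the row of s4, so s4 leaves.

s4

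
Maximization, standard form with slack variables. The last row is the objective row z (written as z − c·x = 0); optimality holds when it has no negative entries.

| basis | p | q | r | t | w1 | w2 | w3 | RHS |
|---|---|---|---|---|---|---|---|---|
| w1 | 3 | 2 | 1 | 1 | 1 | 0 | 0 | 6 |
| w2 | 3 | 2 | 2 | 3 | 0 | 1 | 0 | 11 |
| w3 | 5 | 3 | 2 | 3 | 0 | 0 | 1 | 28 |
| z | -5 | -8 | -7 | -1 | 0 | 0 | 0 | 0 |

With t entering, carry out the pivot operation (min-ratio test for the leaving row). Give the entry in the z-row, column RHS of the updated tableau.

Ratio test on column t — row 1: 6/1 = 6; row 2: 11/3 = 11/3; row 3: 28/3 = 28/3. Minimum is 11/3 at row 2 (w2 leaves); pivot element 3.
Divide row 2 by 3; eliminate column t from the other rows.
z-row update in column RHS: 0 − (-1)·(11/3) = 11/3.

11/3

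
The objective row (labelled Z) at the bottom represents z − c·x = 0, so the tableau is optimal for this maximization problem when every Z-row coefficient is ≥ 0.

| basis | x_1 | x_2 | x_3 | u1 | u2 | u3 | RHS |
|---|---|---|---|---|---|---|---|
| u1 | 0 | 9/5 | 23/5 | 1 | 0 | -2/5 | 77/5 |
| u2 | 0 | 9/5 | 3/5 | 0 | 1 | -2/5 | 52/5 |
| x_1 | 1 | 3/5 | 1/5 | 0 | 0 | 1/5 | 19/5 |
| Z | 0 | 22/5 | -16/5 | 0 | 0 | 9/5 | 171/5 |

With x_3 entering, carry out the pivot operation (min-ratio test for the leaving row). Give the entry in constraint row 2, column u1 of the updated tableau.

Ratio test on column x_3 — row 1: (77/5)/(23/5) = 77/23; row 2: (52/5)/(3/5) = 52/3; row 3: (19/5)/(1/5) = 19. Minimum is 77/23 at row 1 (u1 leaves); pivot element 23/5.
Divide row 1 by 23/5; eliminate column x_3 from the other rows.
Row 2 update in column u1: 0 − (3/5)·(5/23) = -3/23.

-3/23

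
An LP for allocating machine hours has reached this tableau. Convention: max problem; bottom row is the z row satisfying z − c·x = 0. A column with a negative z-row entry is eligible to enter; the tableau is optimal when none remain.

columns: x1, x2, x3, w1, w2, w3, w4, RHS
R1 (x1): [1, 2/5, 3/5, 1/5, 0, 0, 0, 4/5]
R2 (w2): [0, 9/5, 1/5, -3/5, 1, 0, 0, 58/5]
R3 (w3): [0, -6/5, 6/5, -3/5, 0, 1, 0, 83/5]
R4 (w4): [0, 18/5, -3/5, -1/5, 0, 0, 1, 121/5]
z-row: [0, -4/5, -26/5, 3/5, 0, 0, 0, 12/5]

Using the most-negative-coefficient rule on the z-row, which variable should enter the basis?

x3

Negative z-row entries: x2: -4/5, x3: -26/5.
The most negative is -26/5 in column x3, so x3 enters.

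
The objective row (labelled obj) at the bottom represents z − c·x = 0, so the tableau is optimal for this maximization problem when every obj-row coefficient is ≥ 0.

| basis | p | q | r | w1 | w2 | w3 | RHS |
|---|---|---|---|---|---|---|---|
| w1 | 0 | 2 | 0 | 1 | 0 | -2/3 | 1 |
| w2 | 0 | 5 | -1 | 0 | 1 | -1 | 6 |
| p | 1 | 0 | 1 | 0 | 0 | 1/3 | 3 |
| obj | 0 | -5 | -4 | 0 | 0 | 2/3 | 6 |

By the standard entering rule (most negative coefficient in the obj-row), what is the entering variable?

Negative obj-row entries: q: -5, r: -4.
The most negative is -5 in column q, so q enters.

q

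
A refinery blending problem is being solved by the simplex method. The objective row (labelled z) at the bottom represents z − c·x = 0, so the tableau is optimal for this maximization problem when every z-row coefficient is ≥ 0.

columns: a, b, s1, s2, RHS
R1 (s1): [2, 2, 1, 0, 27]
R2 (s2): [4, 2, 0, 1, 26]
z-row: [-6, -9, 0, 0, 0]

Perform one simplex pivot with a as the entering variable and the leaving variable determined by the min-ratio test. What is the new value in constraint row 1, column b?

1

Ratio test on column a — row 1: 27/2 = 27/2; row 2: 26/4 = 13/2. Minimum is 13/2 at row 2 (s2 leaves); pivot element 4.
Divide row 2 by 4; eliminate column a from the other rows.
Row 1 update in column b: 2 − 2·(1/2) = 1.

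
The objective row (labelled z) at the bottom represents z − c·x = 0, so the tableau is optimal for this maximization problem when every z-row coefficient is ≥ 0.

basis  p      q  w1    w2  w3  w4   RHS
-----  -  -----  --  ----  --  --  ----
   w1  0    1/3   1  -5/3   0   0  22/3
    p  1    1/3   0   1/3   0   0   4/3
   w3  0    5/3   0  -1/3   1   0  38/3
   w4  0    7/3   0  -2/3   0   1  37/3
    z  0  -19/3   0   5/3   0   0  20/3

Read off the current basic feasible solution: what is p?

4/3

p is basic (row 2); its value is the RHS of that row, 4/3.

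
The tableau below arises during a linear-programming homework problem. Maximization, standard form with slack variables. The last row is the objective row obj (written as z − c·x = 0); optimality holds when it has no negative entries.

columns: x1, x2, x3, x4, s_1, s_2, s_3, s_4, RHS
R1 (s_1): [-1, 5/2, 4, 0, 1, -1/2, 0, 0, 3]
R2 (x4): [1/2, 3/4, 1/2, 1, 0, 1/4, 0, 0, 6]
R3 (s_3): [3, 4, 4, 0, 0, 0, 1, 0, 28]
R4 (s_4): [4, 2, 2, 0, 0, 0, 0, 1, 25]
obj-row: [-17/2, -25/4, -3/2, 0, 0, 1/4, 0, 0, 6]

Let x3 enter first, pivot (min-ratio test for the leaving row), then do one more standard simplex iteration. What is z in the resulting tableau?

Ratio test on column x3 — row 1: 3/4 = 3/4; row 2: 6/(1/2) = 12; row 3: 28/4 = 7; row 4: 25/2 = 25/2. Minimum is 3/4 at row 1 (s_1 leaves); pivot element 4.
Pivot on row 1; the obj-row RHS becomes 6 − (-3/2)·(3/4) = 57/8.
Next entering variable (most negative obj-row entry -71/8): x1.
Ratio test on column x1 — row 1: entry -1/4 ≤ 0; row 2: (45/8)/(5/8) = 9; row 3: 25/4 = 25/4; row 4: (47/2)/(9/2) = 47/9. Minimum is 47/9 at row 4 (s_4 leaves); pivot element 9/2.
After the second pivot the obj-row RHS is 57/8 − (-71/8)·(47/9) = 1925/36.

1925/36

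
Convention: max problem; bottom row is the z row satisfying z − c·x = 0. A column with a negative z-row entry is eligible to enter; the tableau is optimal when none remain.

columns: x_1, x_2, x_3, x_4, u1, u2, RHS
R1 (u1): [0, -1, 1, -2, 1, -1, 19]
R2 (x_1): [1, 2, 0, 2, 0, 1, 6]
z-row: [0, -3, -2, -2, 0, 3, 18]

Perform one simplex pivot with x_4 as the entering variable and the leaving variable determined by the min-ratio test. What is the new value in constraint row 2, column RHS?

Ratio test on column x_4 — row 1: entry -2 ≤ 0; row 2: 6/2 = 3. Minimum is 3 at row 2 (x_1 leaves); pivot element 2.
Divide row 2 by 2; eliminate column x_4 from the other rows.
In the new row 2, the RHS entry is the old entry divided by the pivot: 6/2 = 3.

3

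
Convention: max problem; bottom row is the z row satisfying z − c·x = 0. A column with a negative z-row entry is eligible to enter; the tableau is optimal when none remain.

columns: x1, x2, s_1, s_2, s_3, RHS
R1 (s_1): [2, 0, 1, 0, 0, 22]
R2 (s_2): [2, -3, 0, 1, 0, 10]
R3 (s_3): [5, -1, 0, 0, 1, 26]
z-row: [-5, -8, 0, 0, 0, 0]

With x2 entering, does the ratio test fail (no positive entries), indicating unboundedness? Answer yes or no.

yes

Every constraint-row entry in column x2 is ≤ 0, so increasing x2 is unbounded.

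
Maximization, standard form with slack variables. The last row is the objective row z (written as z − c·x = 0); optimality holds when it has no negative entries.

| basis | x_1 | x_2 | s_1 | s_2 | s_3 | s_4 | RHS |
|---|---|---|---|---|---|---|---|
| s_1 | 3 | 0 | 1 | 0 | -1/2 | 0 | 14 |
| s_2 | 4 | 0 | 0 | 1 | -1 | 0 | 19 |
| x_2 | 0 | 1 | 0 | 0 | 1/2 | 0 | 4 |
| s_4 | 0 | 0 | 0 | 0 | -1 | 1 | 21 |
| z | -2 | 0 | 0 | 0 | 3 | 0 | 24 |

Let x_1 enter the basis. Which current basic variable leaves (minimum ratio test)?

s_1

Column x_1 entries and ratios — s_1: 14/3 = 14/3; s_2: 19/4 = 19/4; x_2: 0 ≤ 0, skip; s_4: 0 ≤ 0, skip.
Smallest ratio is 14/3 in the row of s_1, so s_1 leaves.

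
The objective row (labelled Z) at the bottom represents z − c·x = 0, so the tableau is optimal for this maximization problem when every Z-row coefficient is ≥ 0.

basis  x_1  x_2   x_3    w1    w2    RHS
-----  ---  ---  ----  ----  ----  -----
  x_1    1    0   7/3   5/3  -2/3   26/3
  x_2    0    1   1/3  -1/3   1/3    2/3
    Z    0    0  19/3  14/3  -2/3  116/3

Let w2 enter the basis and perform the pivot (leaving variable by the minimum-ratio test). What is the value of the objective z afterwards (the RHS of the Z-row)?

40

Ratio test on column w2 — row 1: entry -2/3 ≤ 0; row 2: (2/3)/(1/3) = 2. Minimum is 2 at row 2 (x_2 leaves); pivot element 1/3.
Pivot on row 2; the Z-row RHS becomes 116/3 − (-2/3)·2 = 40.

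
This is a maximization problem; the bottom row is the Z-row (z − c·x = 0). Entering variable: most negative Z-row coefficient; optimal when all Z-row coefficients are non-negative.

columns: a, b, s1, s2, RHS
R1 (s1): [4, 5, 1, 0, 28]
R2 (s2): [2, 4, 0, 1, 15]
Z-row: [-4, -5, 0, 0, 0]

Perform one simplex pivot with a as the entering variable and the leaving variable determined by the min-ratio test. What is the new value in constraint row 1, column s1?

1/4

Ratio test on column a — row 1: 28/4 = 7; row 2: 15/2 = 15/2. Minimum is 7 at row 1 (s1 leaves); pivot element 4.
Divide row 1 by 4; eliminate column a from the other rows.
In the new row 1, the s1 entry is the old entry divided by the pivot: 1/4 = 1/4.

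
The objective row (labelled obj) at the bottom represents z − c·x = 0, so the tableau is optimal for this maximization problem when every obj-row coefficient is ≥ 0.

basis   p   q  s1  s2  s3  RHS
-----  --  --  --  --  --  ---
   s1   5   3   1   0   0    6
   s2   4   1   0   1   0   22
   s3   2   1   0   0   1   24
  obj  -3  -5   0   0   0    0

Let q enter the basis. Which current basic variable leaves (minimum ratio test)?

s1

Column q entries and ratios — s1: 6/3 = 2; s2: 22/1 = 22; s3: 24/1 = 24.
Smallest ratio is 2 in the row of s1, so s1 leaves.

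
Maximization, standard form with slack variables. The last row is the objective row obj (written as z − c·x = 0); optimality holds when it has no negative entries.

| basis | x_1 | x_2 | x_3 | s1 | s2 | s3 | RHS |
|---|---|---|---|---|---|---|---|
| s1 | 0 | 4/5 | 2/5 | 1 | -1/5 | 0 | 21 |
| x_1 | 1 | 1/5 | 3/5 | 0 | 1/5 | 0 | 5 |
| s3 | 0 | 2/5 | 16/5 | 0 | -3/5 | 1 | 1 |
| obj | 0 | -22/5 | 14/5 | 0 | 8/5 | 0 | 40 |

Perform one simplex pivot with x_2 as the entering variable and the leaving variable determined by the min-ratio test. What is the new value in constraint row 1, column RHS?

19

Ratio test on column x_2 — row 1: 21/(4/5) = 105/4; row 2: 5/(1/5) = 25; row 3: 1/(2/5) = 5/2. Minimum is 5/2 at row 3 (s3 leaves); pivot element 2/5.
Divide row 3 by 2/5; eliminate column x_2 from the other rows.
Row 1 update in column RHS: 21 − (4/5)·(5/2) = 19.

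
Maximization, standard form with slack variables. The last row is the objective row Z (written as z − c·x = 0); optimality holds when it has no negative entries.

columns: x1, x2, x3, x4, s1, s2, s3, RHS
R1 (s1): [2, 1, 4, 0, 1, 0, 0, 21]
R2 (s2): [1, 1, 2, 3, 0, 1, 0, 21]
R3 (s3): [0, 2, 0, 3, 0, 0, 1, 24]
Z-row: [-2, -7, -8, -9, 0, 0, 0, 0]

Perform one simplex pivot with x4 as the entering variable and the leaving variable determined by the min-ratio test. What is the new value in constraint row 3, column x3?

-2

Ratio test on column x4 — row 1: entry 0 ≤ 0; row 2: 21/3 = 7; row 3: 24/3 = 8. Minimum is 7 at row 2 (s2 leaves); pivot element 3.
Divide row 2 by 3; eliminate column x4 from the other rows.
Row 3 update in column x3: 0 − 3·(2/3) = -2.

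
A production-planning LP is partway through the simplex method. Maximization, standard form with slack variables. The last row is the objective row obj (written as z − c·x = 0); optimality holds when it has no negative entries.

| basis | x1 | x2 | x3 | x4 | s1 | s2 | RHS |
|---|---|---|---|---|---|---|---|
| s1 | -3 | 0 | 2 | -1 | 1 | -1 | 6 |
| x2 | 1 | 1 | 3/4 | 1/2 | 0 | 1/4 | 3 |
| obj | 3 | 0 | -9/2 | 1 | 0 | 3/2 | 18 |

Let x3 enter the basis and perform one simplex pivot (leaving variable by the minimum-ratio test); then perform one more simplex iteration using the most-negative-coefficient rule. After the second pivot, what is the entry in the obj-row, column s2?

Ratio test on column x3 — row 1: 6/2 = 3; row 2: 3/(3/4) = 4. Minimum is 3 at row 1 (s1 leaves); pivot element 2.
Divide row 1 by 2; eliminate column x3 from the other rows.
Second iteration: most negative obj-row entry is -15/4 in column x1, so x1 enters.
Ratio test on column x1 — row 1: entry -3/2 ≤ 0; row 2: (3/4)/(17/8) = 6/17. Minimum is 6/17 at row 2 (x2 leaves); pivot element 17/8.
Divide row 2 by 17/8; eliminate column x1 from the other rows.
After both pivots, the entry at the obj-row, column s2 is 6/17.

6/17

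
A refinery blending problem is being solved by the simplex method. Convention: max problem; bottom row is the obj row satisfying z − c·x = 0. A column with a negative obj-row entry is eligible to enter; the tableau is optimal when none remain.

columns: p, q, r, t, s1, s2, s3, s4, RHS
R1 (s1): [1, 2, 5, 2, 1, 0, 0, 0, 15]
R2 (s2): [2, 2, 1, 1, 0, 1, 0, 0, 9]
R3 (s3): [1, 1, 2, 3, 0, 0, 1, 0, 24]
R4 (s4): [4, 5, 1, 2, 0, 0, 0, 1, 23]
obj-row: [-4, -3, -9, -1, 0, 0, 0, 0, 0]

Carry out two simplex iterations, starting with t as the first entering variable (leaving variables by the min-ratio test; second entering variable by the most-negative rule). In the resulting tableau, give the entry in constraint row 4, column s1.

-1/5

Ratio test on column t — row 1: 15/2 = 15/2; row 2: 9/1 = 9; row 3: 24/3 = 8; row 4: 23/2 = 23/2. Minimum is 15/2 at row 1 (s1 leaves); pivot element 2.
Divide row 1 by 2; eliminate column t from the other rows.
Second iteration: most negative obj-row entry is -13/2 in column r, so r enters.
Ratio test on column r — row 1: (15/2)/(5/2) = 3; row 2: entry -3/2 ≤ 0; row 3: entry -11/2 ≤ 0; row 4: entry -4 ≤ 0. Minimum is 3 at row 1 (t leaves); pivot element 5/2.
Divide row 1 by 5/2; eliminate column r from the other rows.
After both pivots, the entry at constraint row 4, column s1 is -1/5.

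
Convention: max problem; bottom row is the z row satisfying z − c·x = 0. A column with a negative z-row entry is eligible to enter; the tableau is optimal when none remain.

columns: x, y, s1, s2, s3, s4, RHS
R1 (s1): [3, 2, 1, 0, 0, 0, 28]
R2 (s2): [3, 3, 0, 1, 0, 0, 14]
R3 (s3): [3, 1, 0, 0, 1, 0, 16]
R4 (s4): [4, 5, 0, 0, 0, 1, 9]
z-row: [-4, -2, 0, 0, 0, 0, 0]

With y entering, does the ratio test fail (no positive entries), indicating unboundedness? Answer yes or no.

Column y has positive entries in row(s) 1, 2, 3, 4, so the ratio test bounds it — not unbounded.

no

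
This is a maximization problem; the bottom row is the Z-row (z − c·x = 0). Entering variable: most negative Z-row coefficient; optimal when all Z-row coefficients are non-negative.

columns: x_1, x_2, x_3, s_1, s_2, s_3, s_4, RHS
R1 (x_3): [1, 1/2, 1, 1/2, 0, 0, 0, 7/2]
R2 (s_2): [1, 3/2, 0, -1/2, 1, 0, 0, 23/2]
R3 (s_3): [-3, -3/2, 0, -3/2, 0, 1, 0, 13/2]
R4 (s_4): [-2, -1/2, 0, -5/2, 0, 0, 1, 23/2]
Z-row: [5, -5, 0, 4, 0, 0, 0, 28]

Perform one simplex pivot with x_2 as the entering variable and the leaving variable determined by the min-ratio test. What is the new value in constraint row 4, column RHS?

15

Ratio test on column x_2 — row 1: (7/2)/(1/2) = 7; row 2: (23/2)/(3/2) = 23/3; row 3: entry -3/2 ≤ 0; row 4: entry -1/2 ≤ 0. Minimum is 7 at row 1 (x_3 leaves); pivot element 1/2.
Divide row 1 by 1/2; eliminate column x_2 from the other rows.
Row 4 update in column RHS: 23/2 − (-1/2)·7 = 15.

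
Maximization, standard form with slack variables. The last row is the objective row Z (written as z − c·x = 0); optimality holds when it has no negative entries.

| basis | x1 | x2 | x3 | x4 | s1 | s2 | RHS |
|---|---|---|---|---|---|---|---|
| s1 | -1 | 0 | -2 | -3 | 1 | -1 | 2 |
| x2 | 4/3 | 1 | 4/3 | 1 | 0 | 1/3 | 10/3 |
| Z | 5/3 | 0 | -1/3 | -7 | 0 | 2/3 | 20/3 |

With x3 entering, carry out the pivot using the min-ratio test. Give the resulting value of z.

15/2

Ratio test on column x3 — row 1: entry -2 ≤ 0; row 2: (10/3)/(4/3) = 5/2. Minimum is 5/2 at row 2 (x2 leaves); pivot element 4/3.
Pivot on row 2; the Z-row RHS becomes 20/3 − (-1/3)·(5/2) = 15/2.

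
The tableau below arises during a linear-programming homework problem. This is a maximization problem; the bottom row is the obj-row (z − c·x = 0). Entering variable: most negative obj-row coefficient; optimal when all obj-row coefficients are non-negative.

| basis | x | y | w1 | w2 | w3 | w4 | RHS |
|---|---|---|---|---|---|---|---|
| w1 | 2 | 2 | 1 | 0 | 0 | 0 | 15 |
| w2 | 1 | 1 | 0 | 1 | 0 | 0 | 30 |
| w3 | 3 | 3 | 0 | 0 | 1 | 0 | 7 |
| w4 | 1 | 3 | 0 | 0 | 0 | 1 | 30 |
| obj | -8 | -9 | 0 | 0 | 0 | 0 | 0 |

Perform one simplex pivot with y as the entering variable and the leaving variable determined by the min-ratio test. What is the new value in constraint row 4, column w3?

-1

Ratio test on column y — row 1: 15/2 = 15/2; row 2: 30/1 = 30; row 3: 7/3 = 7/3; row 4: 30/3 = 10. Minimum is 7/3 at row 3 (w3 leaves); pivot element 3.
Divide row 3 by 3; eliminate column y from the other rows.
Row 4 update in column w3: 0 − 3·(1/3) = -1.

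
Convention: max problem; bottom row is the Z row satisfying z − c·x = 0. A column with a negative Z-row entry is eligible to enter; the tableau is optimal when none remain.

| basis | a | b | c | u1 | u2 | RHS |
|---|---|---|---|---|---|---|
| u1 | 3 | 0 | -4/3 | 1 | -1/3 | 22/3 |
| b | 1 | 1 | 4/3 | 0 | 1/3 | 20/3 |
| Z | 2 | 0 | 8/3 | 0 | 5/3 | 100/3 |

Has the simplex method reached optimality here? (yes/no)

yes

Every Z-row coefficient is ≥ 0, so the tableau is optimal.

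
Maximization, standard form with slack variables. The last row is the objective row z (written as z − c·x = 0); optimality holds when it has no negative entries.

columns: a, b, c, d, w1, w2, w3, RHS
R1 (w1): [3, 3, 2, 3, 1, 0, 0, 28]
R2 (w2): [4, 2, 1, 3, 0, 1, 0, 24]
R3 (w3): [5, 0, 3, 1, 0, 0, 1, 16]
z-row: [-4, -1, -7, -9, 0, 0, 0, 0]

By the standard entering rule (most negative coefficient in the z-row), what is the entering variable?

Negative z-row entries: a: -4, b: -1, c: -7, d: -9.
The most negative is -9 in column d, so d enters.

d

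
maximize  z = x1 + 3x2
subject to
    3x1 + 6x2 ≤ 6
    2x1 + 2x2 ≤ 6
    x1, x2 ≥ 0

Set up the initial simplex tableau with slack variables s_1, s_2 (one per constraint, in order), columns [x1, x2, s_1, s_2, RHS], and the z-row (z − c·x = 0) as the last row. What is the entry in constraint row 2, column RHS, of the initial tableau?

6

The RHS of constraint 2 is b_2 = 6.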